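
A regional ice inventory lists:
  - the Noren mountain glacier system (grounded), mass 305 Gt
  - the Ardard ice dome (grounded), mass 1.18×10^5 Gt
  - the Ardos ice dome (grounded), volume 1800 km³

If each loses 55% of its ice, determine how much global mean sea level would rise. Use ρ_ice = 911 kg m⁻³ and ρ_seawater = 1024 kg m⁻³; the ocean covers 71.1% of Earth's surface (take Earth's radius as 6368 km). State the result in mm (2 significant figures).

Noren: 0.55 × 305 Gt = 1.678×10^14 kg; dividing by ρ_w = 1024 kg m⁻³ gives 1.638×10^11 m³ of water.
Ardard: 0.55 × 1.18×10^5 Gt = 6.490×10^16 kg; dividing by ρ_w = 1024 kg m⁻³ gives 6.338×10^13 m³ of water.
Ardos: 0.55 × 1800 km³ × (911/1024) = 880.8 km³ of water.
Total added water ≈ 6.442×10^13 m³ over 3.62×10^14 m² → Δh = 0.178 m = 180 mm.

≈ 180 mm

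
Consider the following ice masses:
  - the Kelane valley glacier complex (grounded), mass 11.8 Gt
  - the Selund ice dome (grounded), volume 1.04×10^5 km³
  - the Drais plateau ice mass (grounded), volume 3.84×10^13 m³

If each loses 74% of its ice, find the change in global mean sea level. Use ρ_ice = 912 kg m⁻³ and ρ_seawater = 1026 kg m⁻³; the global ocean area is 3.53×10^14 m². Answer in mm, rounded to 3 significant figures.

Kelane: 0.74 × 11.8 Gt = 8.732×10^12 kg; dividing by ρ_w = 1026 kg m⁻³ gives 8.511×10^9 m³ of water.
Selund: 0.74 × 1.04×10^5 km³ × (912/1026) = 6.841×10^4 km³ of water.
Drais: 0.74 × 3.84×10^13 m³ × (912/1026) = 2.526×10^13 m³ of water.
Total added water ≈ 9.368×10^13 m³ over 3.53×10^14 m² → Δh = 0.265 m = 265 mm.

≈ 265 mm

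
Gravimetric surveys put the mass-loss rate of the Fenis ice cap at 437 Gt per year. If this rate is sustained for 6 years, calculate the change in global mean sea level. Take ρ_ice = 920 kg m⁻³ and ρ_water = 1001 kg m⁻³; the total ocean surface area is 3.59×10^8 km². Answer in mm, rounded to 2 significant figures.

≈ 7.3 mm

Total mass lost = 437 Gt/yr × 6 yr = 2622 Gt = 2.622×10^15 kg.
ρ_w = 1001 kg m⁻³, so water volume = 2.622×10^15 / 1001 = 2.619×10^12 m³.
Δh = 2.619×10^12 / 3.59×10^14 = 7.30×10^-3 m = 7.3 mm.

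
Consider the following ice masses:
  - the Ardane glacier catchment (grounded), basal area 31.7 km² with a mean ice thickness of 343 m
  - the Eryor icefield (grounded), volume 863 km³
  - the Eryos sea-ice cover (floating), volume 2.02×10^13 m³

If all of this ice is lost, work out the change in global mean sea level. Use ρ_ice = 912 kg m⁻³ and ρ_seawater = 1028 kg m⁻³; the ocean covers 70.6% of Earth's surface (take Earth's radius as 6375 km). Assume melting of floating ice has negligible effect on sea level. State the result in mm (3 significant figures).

≈ 2.15 mm

Ardane: ice volume = 31.7 km² × 343 m = 10.87 km³; 10.87 × (912/1028) = 9.646 km³ of water.
Eryor: 863 km³ × (912/1028) = 765.6 km³ of water.
The Eryos sea-ice cover is floating and already displaces its own weight of water, so its melt adds essentially nothing to sea level.
Total added water ≈ 7.753×10^11 m³ over 3.61×10^14 m² → Δh = 2.15×10^-3 m = 2.15 mm.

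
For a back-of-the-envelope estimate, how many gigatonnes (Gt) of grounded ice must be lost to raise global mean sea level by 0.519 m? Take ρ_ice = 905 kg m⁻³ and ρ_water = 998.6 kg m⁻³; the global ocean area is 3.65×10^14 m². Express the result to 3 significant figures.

≈ 1.89×10^5 Gt

Required water volume = Δh × A = 0.519 m × 3.65×10^14 m² = 1.894×10^14 m³.
ρ_w = 998.6 kg m⁻³, so the mass of water = 1.894×10^14 m³ × 998.6 kg m⁻³ = 1.892×10^17 kg = 1.89×10^5 Gt (and the same mass of ice, by conservation).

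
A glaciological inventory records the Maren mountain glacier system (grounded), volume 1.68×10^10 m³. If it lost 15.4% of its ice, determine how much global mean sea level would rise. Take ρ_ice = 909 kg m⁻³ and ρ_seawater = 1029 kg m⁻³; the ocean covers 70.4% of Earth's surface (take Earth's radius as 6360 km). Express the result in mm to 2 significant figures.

≈ 6.4×10^-3 mm

Maren: 0.154 × 1.68×10^10 m³ × (909/1029) = 2.285×10^9 m³ of water.
Spread over 3.58×10^14 m² of ocean, Δh = 2.285×10^9 / 3.58×10^14 = 6.39×10^-6 m = 6.4×10^-3 mm.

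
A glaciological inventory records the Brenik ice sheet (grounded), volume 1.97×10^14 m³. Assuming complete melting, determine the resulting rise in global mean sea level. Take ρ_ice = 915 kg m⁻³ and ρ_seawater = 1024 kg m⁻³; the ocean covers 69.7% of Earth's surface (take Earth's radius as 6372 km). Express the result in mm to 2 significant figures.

≈ 490 mm

Brenik: 1.97×10^14 m³ × (915/1024) = 1.760×10^14 m³ of water.
Spread over 3.56×10^14 m² of ocean, Δh = 1.760×10^14 / 3.56×10^14 = 0.495 m = 490 mm.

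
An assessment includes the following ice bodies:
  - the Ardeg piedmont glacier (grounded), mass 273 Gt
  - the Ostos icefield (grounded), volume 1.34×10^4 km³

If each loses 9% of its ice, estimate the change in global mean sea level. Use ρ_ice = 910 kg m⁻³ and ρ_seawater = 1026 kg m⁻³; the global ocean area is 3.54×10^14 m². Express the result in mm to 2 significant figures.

≈ 3.1 mm

Ardeg: 0.09 × 273 Gt = 2.457×10^13 kg; dividing by ρ_w = 1026 kg m⁻³ gives 2.395×10^10 m³ of water.
Ostos: 0.09 × 1.34×10^4 km³ × (910/1026) = 1070 km³ of water.
Total added water ≈ 1.094×10^12 m³ over 3.54×10^14 m² → Δh = 3.09×10^-3 m = 3.1 mm.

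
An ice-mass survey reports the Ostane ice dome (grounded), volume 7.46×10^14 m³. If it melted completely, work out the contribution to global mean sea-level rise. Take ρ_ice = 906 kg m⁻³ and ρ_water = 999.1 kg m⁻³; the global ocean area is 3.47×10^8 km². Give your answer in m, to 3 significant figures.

Ostane: 7.46×10^14 m³ × (906/999.1) = 6.765×10^14 m³ of water.
Spread over 3.47×10^14 m² of ocean, Δh = 6.765×10^14 / 3.47×10^14 = 1.95 m.

≈ 1.95 m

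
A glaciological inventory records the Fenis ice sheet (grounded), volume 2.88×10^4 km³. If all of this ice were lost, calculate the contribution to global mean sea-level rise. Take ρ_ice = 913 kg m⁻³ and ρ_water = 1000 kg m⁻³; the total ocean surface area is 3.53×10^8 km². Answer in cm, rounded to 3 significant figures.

Fenis: 2.88×10^4 km³ × (913/1000) = 2.629×10^4 km³ of water.
Spread over 3.53×10^14 m² of ocean, Δh = 2.629×10^13 / 3.53×10^14 = 0.0745 m = 7.45 cm.

≈ 7.45 cm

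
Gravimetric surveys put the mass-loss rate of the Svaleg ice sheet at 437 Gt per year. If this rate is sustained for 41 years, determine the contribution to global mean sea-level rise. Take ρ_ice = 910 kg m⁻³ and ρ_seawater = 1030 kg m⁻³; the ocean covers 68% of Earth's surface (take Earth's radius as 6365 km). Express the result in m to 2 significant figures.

Total mass lost = 437 Gt/yr × 41 yr = 1.792×10^4 Gt = 1.792×10^16 kg.
ρ_w = 1030 kg m⁻³, so water volume = 1.792×10^16 / 1030 = 1.740×10^13 m³.
Δh = 1.740×10^13 / 3.46×10^14 = 0.0502 m.

≈ 0.050 m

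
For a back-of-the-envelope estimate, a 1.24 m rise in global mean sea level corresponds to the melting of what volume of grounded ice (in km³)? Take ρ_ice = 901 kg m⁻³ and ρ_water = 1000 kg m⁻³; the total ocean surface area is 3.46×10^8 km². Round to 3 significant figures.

≈ 4.76×10^5 km³

Required water volume = Δh × A = 1.24 m × 3.46×10^14 m² = 4.290×10^14 m³ = 4.290×10^5 km³.
Ice volume = water volume × ρ_w/ρ_ice = 4.290×10^5 × 1000/901 = 4.76×10^5 km³.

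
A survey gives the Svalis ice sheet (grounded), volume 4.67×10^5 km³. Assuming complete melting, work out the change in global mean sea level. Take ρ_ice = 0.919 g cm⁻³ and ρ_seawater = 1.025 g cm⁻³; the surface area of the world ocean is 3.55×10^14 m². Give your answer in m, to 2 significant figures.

Svalis: 4.67×10^5 km³ × (919/1025) = 4.187×10^5 km³ of water.
Spread over 3.55×10^14 m² of ocean, Δh = 4.187×10^14 / 3.55×10^14 = 1.18 m.

≈ 1.2 m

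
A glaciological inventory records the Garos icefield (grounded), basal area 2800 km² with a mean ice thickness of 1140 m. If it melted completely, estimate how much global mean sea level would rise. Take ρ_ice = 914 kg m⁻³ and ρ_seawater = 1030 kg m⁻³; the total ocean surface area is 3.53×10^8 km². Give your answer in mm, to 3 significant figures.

≈ 8.02 mm

Garos: ice volume = 2800 km² × 1140 m = 3192 km³; 3192 × (914/1030) = 2833 km³ of water.
Spread over 3.53×10^14 m² of ocean, Δh = 2.833×10^12 / 3.53×10^14 = 8.02×10^-3 m = 8.02 mm.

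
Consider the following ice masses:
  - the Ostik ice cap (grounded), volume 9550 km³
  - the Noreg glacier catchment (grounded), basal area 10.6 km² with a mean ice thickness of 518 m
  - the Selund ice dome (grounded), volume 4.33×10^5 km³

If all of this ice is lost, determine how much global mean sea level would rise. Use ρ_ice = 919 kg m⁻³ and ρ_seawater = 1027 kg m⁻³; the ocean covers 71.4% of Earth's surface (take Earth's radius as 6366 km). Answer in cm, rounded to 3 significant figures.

Ostik: 9550 km³ × (919/1027) = 8546 km³ of water.
Noreg: ice volume = 10.6 km² × 518 m = 5.491 km³; 5.491 × (919/1027) = 4.913 km³ of water.
Selund: 4.33×10^5 km³ × (919/1027) = 3.875×10^5 km³ of water.
Total added water ≈ 3.960×10^14 m³ over 3.64×10^14 m² → Δh = 1.09 m = 109 cm.

≈ 109 cm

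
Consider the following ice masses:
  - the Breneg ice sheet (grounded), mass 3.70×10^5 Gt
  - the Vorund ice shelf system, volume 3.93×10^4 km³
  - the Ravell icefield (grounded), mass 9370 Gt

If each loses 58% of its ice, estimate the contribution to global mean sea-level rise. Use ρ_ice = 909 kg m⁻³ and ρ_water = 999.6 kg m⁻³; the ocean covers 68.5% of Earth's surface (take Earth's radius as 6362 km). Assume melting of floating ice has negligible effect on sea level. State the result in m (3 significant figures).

≈ 0.632 m

Breneg: 0.58 × 3.70×10^5 Gt = 2.146×10^17 kg; dividing by ρ_w = 999.6 kg m⁻³ gives 2.147×10^14 m³ of water.
The Vorund ice shelf system is floating and already displaces its own weight of water, so its melt adds essentially nothing to sea level.
Ravell: 0.58 × 9370 Gt = 5.435×10^15 kg; dividing by ρ_w = 999.6 kg m⁻³ gives 5.437×10^12 m³ of water.
Total added water ≈ 2.201×10^14 m³ over 3.48×10^14 m² → Δh = 0.632 m.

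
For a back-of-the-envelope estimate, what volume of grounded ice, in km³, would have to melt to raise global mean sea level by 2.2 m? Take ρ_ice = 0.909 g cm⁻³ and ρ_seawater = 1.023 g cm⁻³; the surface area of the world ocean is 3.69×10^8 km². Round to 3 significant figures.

≈ 9.14×10^5 km³

Required water volume = Δh × A = 2.2 m × 3.69×10^14 m² = 8.118×10^14 m³ = 8.118×10^5 km³.
Ice volume = water volume × ρ_w/ρ_ice = 8.118×10^5 × 1023/909 = 9.14×10^5 km³.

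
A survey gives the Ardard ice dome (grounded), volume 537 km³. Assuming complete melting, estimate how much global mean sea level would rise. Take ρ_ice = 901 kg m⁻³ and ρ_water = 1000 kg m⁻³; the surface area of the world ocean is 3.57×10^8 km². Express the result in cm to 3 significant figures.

≈ 0.136 cm

Ardard: 537 km³ × (901/1000) = 483.8 km³ of water.
Spread over 3.57×10^14 m² of ocean, Δh = 4.838×10^11 / 3.57×10^14 = 1.36×10^-3 m = 0.136 cm.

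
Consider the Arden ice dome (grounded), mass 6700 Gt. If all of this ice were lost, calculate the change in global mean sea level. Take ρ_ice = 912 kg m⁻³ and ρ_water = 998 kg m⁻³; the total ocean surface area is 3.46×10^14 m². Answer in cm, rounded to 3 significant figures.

≈ 1.94 cm

Arden: 6700 Gt = 6.700×10^15 kg; dividing by ρ_w = 998 kg m⁻³ gives 6.713×10^12 m³ of water.
Spread over 3.46×10^14 m² of ocean, Δh = 6.713×10^12 / 3.46×10^14 = 0.0194 m = 1.94 cm.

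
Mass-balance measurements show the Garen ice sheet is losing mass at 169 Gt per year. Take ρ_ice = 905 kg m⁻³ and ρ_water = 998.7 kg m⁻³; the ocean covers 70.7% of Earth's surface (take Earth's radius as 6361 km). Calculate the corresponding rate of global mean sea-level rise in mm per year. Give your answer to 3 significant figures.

≈ 0.471 mm/yr

ρ_w = 998.7 kg m⁻³. Annual water volume added = 169 Gt / ρ_w = 1.690×10^14 kg / 998.7 kg m⁻³ = 1.692×10^11 m³.
Δh per year = 1.692×10^11 / 3.59×10^14 = 4.71×10^-4 m = 0.471 mm.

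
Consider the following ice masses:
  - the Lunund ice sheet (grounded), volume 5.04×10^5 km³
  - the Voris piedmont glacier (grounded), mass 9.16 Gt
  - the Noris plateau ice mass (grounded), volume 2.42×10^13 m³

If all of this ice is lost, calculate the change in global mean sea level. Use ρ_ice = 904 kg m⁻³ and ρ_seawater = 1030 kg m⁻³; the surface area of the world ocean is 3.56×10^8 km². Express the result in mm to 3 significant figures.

Lunund: 5.04×10^5 km³ × (904/1030) = 4.423×10^5 km³ of water.
Voris: 9.16 Gt = 9.160×10^12 kg; dividing by ρ_w = 1030 kg m⁻³ gives 8.893×10^9 m³ of water.
Noris: 2.42×10^13 m³ × (904/1030) = 2.124×10^13 m³ of water.
Total added water ≈ 4.636×10^14 m³ over 3.56×10^14 m² → Δh = 1.30 m = 1300 mm.

≈ 1300 mm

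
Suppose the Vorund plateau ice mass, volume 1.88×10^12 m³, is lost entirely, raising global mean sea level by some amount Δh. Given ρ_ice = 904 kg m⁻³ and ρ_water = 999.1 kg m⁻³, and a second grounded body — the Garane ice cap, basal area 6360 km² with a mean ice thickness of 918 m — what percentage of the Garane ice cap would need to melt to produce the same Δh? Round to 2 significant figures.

Equal sea-level rise means equal mass of meltwater, i.e. equal mass of ice lost.
Ice mass of Vorund: 1.700×10^15 kg; ice mass of Garane: 5.278×10^15 kg.
Fraction required = 1.700×10^15 / 5.278×10^15 = 0.322 → 32 %.

≈ 32 %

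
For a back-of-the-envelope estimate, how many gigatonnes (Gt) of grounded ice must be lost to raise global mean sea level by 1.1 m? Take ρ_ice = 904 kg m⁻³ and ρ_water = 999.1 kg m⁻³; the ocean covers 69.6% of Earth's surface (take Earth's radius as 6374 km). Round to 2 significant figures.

≈ 3.9×10^5 Gt

Required water volume = Δh × A = 1.1 m × 3.55×10^14 m² = 3.909×10^14 m³.
ρ_w = 999.1 kg m⁻³, so the mass of water = 3.909×10^14 m³ × 999.1 kg m⁻³ = 3.905×10^17 kg = 3.9×10^5 Gt (and the same mass of ice, by conservation).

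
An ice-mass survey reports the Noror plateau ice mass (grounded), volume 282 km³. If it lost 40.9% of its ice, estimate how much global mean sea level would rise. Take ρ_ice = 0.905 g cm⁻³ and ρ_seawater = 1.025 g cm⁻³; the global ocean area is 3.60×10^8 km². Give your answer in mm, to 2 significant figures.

Noror: 0.409 × 282 km³ × (905/1025) = 101.8 km³ of water.
Spread over 3.60×10^14 m² of ocean, Δh = 1.018×10^11 / 3.60×10^14 = 2.83×10^-4 m = 0.28 mm.

≈ 0.28 mm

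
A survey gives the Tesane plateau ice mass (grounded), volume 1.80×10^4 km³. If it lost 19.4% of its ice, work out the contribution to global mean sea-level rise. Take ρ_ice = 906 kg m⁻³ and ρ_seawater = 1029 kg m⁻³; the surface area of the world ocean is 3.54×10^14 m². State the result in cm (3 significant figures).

≈ 0.869 cm

Tesane: 0.194 × 1.80×10^4 km³ × (906/1029) = 3075 km³ of water.
Spread over 3.54×10^14 m² of ocean, Δh = 3.075×10^12 / 3.54×10^14 = 8.69×10^-3 m = 0.869 cm.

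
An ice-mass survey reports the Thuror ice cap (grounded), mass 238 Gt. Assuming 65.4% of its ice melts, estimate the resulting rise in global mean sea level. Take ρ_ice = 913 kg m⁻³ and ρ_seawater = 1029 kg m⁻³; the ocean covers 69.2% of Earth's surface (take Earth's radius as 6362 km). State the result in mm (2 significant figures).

≈ 0.43 mm

Thuror: 0.654 × 238 Gt = 1.557×10^14 kg; dividing by ρ_w = 1029 kg m⁻³ gives 1.513×10^11 m³ of water.
Spread over 3.52×10^14 m² of ocean, Δh = 1.513×10^11 / 3.52×10^14 = 4.30×10^-4 m = 0.43 mm.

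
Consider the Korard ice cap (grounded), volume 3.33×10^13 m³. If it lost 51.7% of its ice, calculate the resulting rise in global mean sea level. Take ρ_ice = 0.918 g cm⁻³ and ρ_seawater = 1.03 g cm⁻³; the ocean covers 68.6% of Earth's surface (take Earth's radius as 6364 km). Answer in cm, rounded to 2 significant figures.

Korard: 0.517 × 3.33×10^13 m³ × (918/1030) = 1.534×10^13 m³ of water.
Spread over 3.49×10^14 m² of ocean, Δh = 1.534×10^13 / 3.49×10^14 = 0.0439 m = 4.4 cm.

≈ 4.4 cm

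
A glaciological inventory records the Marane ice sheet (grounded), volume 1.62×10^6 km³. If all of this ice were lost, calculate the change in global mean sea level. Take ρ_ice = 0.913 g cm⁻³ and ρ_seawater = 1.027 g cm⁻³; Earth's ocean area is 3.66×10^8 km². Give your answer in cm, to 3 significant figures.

Marane: 1.62×10^6 km³ × (913/1027) = 1.440×10^6 km³ of water.
Spread over 3.66×10^14 m² of ocean, Δh = 1.440×10^15 / 3.66×10^14 = 3.93 m = 393 cm.

≈ 393 cm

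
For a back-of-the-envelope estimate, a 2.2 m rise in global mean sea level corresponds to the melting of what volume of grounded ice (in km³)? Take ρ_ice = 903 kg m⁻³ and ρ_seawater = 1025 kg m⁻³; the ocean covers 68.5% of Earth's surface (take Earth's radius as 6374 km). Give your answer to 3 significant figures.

≈ 8.73×10^5 km³

Required water volume = Δh × A = 2.2 m × 3.50×10^14 m² = 7.694×10^14 m³ = 7.694×10^5 km³.
Ice volume = water volume × ρ_w/ρ_ice = 7.694×10^5 × 1025/903 = 8.73×10^5 km³.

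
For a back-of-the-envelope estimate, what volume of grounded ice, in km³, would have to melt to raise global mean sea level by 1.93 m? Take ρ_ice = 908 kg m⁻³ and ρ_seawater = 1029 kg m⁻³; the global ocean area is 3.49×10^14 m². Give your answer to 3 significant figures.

≈ 7.63×10^5 km³

Required water volume = Δh × A = 1.93 m × 3.49×10^14 m² = 6.736×10^14 m³ = 6.736×10^5 km³.
Ice volume = water volume × ρ_w/ρ_ice = 6.736×10^5 × 1029/908 = 7.63×10^5 km³.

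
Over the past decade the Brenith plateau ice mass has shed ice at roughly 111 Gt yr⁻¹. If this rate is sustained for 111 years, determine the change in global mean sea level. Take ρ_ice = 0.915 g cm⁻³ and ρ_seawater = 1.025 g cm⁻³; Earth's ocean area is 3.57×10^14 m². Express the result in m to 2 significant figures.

Total mass lost = 111 Gt/yr × 111 yr = 1.232×10^4 Gt = 1.232×10^16 kg.
ρ_w = 1.025 g cm⁻³ = 1025 kg m⁻³, so water volume = 1.232×10^16 / 1025 = 1.202×10^13 m³.
Δh = 1.202×10^13 / 3.57×10^14 = 0.0337 m.

≈ 0.034 m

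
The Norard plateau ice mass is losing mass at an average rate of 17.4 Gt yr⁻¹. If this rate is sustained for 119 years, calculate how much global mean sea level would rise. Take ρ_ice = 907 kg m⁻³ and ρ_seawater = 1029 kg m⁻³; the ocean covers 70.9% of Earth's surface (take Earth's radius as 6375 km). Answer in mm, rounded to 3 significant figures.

≈ 5.56 mm

Total mass lost = 17.4 Gt/yr × 119 yr = 2071 Gt = 2.071×10^15 kg.
ρ_w = 1029 kg m⁻³, so water volume = 2.071×10^15 / 1029 = 2.012×10^12 m³.
Δh = 2.012×10^12 / 3.62×10^14 = 5.56×10^-3 m = 5.56 mm.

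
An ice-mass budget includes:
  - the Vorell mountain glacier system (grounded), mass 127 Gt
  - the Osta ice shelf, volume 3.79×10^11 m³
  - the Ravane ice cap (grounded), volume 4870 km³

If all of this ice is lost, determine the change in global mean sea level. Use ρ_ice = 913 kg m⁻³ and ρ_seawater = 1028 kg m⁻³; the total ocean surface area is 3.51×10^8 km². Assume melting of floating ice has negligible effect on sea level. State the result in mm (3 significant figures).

Vorell: 127 Gt = 1.270×10^14 kg; dividing by ρ_w = 1028 kg m⁻³ gives 1.235×10^11 m³ of water.
The Osta ice shelf is floating and already displaces its own weight of water, so its melt adds essentially nothing to sea level.
Ravane: 4870 km³ × (913/1028) = 4325 km³ of water.
Total added water ≈ 4.449×10^12 m³ over 3.51×10^14 m² → Δh = 0.0127 m = 12.7 mm.

≈ 12.7 mm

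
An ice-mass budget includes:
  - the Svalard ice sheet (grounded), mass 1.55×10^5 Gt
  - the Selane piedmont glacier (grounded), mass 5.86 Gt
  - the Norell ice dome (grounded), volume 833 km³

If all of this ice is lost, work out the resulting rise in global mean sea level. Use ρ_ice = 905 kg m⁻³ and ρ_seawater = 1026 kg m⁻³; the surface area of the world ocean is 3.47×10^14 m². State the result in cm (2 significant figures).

≈ 44 cm

Svalard: 1.55×10^5 Gt = 1.550×10^17 kg; dividing by ρ_w = 1026 kg m⁻³ gives 1.511×10^14 m³ of water.
Selane: 5.86 Gt = 5.860×10^12 kg; dividing by ρ_w = 1026 kg m⁻³ gives 5.712×10^9 m³ of water.
Norell: 833 km³ × (905/1026) = 734.8 km³ of water.
Total added water ≈ 1.518×10^14 m³ over 3.47×10^14 m² → Δh = 0.438 m = 44 cm.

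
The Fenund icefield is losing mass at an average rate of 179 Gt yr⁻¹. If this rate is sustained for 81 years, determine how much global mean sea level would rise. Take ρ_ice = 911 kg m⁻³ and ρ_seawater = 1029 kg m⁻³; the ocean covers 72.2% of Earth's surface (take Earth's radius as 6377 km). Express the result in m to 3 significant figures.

Total mass lost = 179 Gt/yr × 81 yr = 1.450×10^4 Gt = 1.450×10^16 kg.
ρ_w = 1029 kg m⁻³, so water volume = 1.450×10^16 / 1029 = 1.409×10^13 m³.
Δh = 1.409×10^13 / 3.69×10^14 = 0.0382 m.

≈ 0.0382 m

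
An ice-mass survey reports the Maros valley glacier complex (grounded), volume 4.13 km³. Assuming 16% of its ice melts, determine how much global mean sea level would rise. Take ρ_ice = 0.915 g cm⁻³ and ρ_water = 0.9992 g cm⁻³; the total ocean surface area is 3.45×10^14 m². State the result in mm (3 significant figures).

≈ 1.75×10^-3 mm

Maros: 0.16 × 4.13 km³ × (915/999.2) = 0.6051 km³ of water.
Spread over 3.45×10^14 m² of ocean, Δh = 6.051×10^8 / 3.45×10^14 = 1.75×10^-6 m = 1.75×10^-3 mm.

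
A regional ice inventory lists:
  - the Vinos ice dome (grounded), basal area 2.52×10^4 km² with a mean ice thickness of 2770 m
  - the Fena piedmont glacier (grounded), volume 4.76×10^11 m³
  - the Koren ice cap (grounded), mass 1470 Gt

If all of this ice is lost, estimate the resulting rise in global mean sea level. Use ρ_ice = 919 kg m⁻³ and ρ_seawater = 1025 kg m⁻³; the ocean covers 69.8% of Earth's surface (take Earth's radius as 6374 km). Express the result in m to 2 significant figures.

≈ 0.18 m

Vinos: ice volume = 2.52×10^4 km² × 2770 m = 6.980×10^4 km³; 6.980×10^4 × (919/1025) = 6.259×10^4 km³ of water.
Fena: 4.76×10^11 m³ × (919/1025) = 4.268×10^11 m³ of water.
Koren: 1470 Gt = 1.470×10^15 kg; dividing by ρ_w = 1025 kg m⁻³ gives 1.434×10^12 m³ of water.
Total added water ≈ 6.445×10^13 m³ over 3.56×10^14 m² → Δh = 0.181 m.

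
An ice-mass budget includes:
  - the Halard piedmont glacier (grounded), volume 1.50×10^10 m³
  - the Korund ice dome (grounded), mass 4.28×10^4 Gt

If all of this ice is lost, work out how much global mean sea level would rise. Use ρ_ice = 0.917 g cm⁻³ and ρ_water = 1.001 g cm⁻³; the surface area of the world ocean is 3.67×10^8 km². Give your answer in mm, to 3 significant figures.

Halard: 1.50×10^10 m³ × (917/1001) = 1.374×10^10 m³ of water.
Korund: 4.28×10^4 Gt = 4.280×10^16 kg; dividing by ρ_w = 1.001 g cm⁻³ = 1001 kg m⁻³ gives 4.276×10^13 m³ of water.
Total added water ≈ 4.277×10^13 m³ over 3.67×10^14 m² → Δh = 0.117 m = 117 mm.

≈ 117 mm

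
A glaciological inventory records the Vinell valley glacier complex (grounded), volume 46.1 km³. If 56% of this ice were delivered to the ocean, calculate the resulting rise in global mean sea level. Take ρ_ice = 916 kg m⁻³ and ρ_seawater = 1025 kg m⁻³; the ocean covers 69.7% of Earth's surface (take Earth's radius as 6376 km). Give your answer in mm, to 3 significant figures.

Vinell: 0.56 × 46.1 km³ × (916/1025) = 23.07 km³ of water.
Spread over 3.56×10^14 m² of ocean, Δh = 2.307×10^10 / 3.56×10^14 = 6.48×10^-5 m = 0.0648 mm.

≈ 0.0648 mm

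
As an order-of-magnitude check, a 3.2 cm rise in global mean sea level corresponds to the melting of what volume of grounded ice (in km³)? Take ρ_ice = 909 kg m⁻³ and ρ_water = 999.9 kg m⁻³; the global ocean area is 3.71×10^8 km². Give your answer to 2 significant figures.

≈ 1.3×10^4 km³

Required water volume = Δh × A = 0.032 m × 3.71×10^14 m² = 1.187×10^13 m³ = 1.187×10^4 km³.
Ice volume = water volume × ρ_w/ρ_ice = 1.187×10^4 × 999.9/909 = 1.3×10^4 km³.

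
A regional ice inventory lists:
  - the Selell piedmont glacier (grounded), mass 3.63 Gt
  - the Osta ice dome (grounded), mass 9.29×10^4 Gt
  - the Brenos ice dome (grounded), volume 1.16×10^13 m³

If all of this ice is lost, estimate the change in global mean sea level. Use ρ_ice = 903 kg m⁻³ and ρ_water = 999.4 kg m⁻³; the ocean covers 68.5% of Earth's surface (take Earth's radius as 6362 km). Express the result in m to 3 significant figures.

Selell: 3.63 Gt = 3.630×10^12 kg; dividing by ρ_w = 999.4 kg m⁻³ gives 3.632×10^9 m³ of water.
Osta: 9.29×10^4 Gt = 9.290×10^16 kg; dividing by ρ_w = 999.4 kg m⁻³ gives 9.296×10^13 m³ of water.
Brenos: 1.16×10^13 m³ × (903/999.4) = 1.048×10^13 m³ of water.
Total added water ≈ 1.034×10^14 m³ over 3.48×10^14 m² → Δh = 0.297 m.

≈ 0.297 m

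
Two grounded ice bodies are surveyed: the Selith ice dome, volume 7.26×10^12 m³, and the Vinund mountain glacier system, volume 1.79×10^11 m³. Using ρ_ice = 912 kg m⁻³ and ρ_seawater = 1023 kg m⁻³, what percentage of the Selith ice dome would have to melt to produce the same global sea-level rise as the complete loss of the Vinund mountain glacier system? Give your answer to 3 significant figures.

Equal sea-level rise means equal mass of meltwater, i.e. equal mass of ice lost.
Ice mass of Vinund: 1.632×10^14 kg; ice mass of Selith: 6.621×10^15 kg.
Fraction required = 1.632×10^14 / 6.621×10^15 = 0.0247 → 2.47 %.

≈ 2.47 %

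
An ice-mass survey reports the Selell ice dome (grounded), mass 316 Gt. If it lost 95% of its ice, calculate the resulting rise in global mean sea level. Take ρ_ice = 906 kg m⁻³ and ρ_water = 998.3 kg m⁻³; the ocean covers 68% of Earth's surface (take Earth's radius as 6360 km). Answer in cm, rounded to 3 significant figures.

≈ 0.0870 cm

Selell: 0.95 × 316 Gt = 3.002×10^14 kg; dividing by ρ_w = 998.3 kg m⁻³ gives 3.007×10^11 m³ of water.
Spread over 3.46×10^14 m² of ocean, Δh = 3.007×10^11 / 3.46×10^14 = 8.70×10^-4 m = 0.0870 cm.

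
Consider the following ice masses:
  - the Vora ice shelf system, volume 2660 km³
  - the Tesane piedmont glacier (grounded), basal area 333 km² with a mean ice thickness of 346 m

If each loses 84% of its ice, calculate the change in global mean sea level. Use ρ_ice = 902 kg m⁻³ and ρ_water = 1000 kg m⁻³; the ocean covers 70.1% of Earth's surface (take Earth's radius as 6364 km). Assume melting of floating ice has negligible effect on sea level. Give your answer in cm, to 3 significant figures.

≈ 0.0245 cm

The Vora ice shelf system is floating and already displaces its own weight of water, so its melt adds essentially nothing to sea level.
Tesane: ice volume = 333 km² × 346 m = 115.2 km³; 0.84 × 115.2 × (902/1000) = 87.30 km³ of water.
Total added water ≈ 8.730×10^10 m³ over 3.57×10^14 m² → Δh = 2.45×10^-4 m = 0.0245 cm.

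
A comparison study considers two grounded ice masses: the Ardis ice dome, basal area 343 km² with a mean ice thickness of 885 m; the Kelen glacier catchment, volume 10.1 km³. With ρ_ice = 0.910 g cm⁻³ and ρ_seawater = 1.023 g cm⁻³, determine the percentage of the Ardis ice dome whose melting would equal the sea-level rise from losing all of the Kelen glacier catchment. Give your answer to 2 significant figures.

≈ 3.3 %

Equal sea-level rise means equal mass of meltwater, i.e. equal mass of ice lost.
Ice mass of Kelen: 9.191×10^12 kg; ice mass of Ardis: 2.762×10^14 kg.
Fraction required = 9.191×10^12 / 2.762×10^14 = 0.0333 → 3.3 %.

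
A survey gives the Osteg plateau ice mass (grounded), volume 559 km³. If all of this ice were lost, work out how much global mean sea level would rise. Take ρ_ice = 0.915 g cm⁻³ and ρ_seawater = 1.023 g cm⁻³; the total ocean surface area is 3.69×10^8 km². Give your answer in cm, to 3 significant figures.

Osteg: 559 km³ × (915/1023) = 500.0 km³ of water.
Spread over 3.69×10^14 m² of ocean, Δh = 5.000×10^11 / 3.69×10^14 = 1.35×10^-3 m = 0.135 cm.

≈ 0.135 cm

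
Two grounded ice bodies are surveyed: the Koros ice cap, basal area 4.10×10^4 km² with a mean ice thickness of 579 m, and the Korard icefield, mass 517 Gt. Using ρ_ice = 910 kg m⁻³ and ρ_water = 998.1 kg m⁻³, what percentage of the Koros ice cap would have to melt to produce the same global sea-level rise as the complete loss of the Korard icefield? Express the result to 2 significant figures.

≈ 2.4 %

Equal sea-level rise means equal mass of meltwater, i.e. equal mass of ice lost.
Ice mass of Korard: 5.170×10^14 kg; ice mass of Koros: 2.160×10^16 kg.
Fraction required = 5.170×10^14 / 2.160×10^16 = 0.0239 → 2.4 %.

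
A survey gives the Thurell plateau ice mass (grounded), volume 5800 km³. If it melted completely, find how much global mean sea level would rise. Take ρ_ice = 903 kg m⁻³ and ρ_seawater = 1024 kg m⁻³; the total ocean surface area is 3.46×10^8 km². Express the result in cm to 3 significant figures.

Thurell: 5800 km³ × (903/1024) = 5115 km³ of water.
Spread over 3.46×10^14 m² of ocean, Δh = 5.115×10^12 / 3.46×10^14 = 0.0148 m = 1.48 cm.

≈ 1.48 cm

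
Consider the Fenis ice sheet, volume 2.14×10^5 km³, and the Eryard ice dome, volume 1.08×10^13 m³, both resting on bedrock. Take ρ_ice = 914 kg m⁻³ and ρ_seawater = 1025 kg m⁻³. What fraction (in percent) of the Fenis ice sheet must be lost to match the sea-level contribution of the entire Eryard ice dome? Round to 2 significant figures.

≈ 5.0 %

Equal sea-level rise means equal mass of meltwater, i.e. equal mass of ice lost.
Ice mass of Eryard: 9.871×10^15 kg; ice mass of Fenis: 1.956×10^17 kg.
Fraction required = 9.871×10^15 / 1.956×10^17 = 0.0505 → 5.0 %.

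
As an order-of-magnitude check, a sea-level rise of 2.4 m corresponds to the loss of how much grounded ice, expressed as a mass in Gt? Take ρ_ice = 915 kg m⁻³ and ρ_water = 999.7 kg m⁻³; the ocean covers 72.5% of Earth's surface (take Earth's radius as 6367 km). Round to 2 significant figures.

≈ 8.9×10^5 Gt

Required water volume = Δh × A = 2.4 m × 3.69×10^14 m² = 8.864×10^14 m³.
ρ_w = 999.7 kg m⁻³, so the mass of water = 8.864×10^14 m³ × 999.7 kg m⁻³ = 8.861×10^17 kg = 8.9×10^5 Gt (and the same mass of ice, by conservation).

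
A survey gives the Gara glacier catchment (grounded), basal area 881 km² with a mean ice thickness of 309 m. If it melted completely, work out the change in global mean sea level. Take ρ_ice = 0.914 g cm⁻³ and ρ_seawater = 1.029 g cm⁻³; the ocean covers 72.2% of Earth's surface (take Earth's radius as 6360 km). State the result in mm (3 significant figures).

≈ 0.659 mm

Gara: ice volume = 881 km² × 309 m = 272.2 km³; 272.2 × (914/1029) = 241.8 km³ of water.
Spread over 3.67×10^14 m² of ocean, Δh = 2.418×10^11 / 3.67×10^14 = 6.59×10^-4 m = 0.659 mm.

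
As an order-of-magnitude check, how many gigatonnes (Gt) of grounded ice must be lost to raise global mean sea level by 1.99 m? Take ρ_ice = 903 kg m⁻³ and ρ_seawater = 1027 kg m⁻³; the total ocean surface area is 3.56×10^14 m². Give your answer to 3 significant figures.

≈ 7.28×10^5 Gt

Required water volume = Δh × A = 1.99 m × 3.56×10^14 m² = 7.084×10^14 m³.
ρ_w = 1027 kg m⁻³, so the mass of water = 7.084×10^14 m³ × 1027 kg m⁻³ = 7.276×10^17 kg = 7.28×10^5 Gt (and the same mass of ice, by conservation).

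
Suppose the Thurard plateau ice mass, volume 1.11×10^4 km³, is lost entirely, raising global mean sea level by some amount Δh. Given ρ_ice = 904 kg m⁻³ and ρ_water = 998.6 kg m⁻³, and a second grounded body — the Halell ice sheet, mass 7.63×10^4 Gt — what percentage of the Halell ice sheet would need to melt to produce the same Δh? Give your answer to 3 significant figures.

≈ 13.2 %

Equal sea-level rise means equal mass of meltwater, i.e. equal mass of ice lost.
Ice mass of Thurard: 1.003×10^16 kg; ice mass of Halell: 7.630×10^16 kg.
Fraction required = 1.003×10^16 / 7.630×10^16 = 0.132 → 13.2 %.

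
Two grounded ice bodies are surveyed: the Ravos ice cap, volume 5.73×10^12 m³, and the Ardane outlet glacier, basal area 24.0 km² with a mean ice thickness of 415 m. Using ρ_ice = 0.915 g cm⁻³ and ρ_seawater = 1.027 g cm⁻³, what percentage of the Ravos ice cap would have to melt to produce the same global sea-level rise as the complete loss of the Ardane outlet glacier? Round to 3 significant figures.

Equal sea-level rise means equal mass of meltwater, i.e. equal mass of ice lost.
Ice mass of Ardane: 9.113×10^12 kg; ice mass of Ravos: 5.243×10^15 kg.
Fraction required = 9.113×10^12 / 5.243×10^15 = 1.74×10^-3 → 0.174 %.

≈ 0.174 %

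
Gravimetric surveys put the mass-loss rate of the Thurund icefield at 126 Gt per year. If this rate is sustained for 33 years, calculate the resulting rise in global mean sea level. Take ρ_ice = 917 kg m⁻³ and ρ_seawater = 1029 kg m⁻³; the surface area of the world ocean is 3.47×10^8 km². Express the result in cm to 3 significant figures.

≈ 1.16 cm

Total mass lost = 126 Gt/yr × 33 yr = 4158 Gt = 4.158×10^15 kg.
ρ_w = 1029 kg m⁻³, so water volume = 4.158×10^15 / 1029 = 4.041×10^12 m³.
Δh = 4.041×10^12 / 3.47×10^14 = 0.0116 m = 1.16 cm.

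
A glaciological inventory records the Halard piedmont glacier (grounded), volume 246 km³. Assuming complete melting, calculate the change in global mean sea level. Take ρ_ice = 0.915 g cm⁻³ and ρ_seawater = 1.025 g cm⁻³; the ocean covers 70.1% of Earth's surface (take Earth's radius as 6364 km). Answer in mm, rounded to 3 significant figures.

≈ 0.616 mm

Halard: 246 km³ × (915/1025) = 219.6 km³ of water.
Spread over 3.57×10^14 m² of ocean, Δh = 2.196×10^11 / 3.57×10^14 = 6.16×10^-4 m = 0.616 mm.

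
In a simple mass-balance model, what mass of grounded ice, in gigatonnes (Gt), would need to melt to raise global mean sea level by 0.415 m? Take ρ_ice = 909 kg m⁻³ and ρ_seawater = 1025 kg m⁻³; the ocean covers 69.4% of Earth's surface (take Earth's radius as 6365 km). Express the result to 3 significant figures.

Required water volume = Δh × A = 0.415 m × 3.53×10^14 m² = 1.466×10^14 m³.
ρ_w = 1025 kg m⁻³, so the mass of water = 1.466×10^14 m³ × 1025 kg m⁻³ = 1.503×10^17 kg = 1.50×10^5 Gt (and the same mass of ice, by conservation).

≈ 1.50×10^5 Gt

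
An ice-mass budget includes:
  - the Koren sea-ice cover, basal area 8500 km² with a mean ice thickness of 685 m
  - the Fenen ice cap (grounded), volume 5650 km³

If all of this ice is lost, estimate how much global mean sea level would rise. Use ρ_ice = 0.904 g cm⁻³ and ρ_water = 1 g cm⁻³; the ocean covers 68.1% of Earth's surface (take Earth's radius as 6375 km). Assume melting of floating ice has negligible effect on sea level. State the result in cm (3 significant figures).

≈ 1.47 cm

The Koren sea-ice cover is floating and already displaces its own weight of water, so its melt adds essentially nothing to sea level.
Fenen: 5650 km³ × (904/1000) = 5108 km³ of water.
Total added water ≈ 5.108×10^12 m³ over 3.48×10^14 m² → Δh = 0.0147 m = 1.47 cm.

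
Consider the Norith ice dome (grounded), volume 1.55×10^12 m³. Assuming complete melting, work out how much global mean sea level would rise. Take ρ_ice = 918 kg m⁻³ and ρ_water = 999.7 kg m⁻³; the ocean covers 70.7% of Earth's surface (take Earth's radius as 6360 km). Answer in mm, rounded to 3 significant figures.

≈ 3.96 mm

Norith: 1.55×10^12 m³ × (918/999.7) = 1.423×10^12 m³ of water.
Spread over 3.59×10^14 m² of ocean, Δh = 1.423×10^12 / 3.59×10^14 = 3.96×10^-3 m = 3.96 mm.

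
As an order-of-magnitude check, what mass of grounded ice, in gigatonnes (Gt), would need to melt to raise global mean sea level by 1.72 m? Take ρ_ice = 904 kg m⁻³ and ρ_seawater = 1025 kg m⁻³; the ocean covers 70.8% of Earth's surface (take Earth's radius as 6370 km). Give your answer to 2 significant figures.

≈ 6.4×10^5 Gt

Required water volume = Δh × A = 1.72 m × 3.61×10^14 m² = 6.209×10^14 m³.
ρ_w = 1025 kg m⁻³, so the mass of water = 6.209×10^14 m³ × 1025 kg m⁻³ = 6.365×10^17 kg = 6.4×10^5 Gt (and the same mass of ice, by conservation).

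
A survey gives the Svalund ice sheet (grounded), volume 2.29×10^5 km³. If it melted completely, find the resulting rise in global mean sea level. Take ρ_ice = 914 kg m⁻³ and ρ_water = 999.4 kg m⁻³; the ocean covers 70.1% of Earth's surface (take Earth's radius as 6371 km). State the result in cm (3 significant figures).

Svalund: 2.29×10^5 km³ × (914/999.4) = 2.094×10^5 km³ of water.
Spread over 3.58×10^14 m² of ocean, Δh = 2.094×10^14 / 3.58×10^14 = 0.586 m = 58.6 cm.

≈ 58.6 cm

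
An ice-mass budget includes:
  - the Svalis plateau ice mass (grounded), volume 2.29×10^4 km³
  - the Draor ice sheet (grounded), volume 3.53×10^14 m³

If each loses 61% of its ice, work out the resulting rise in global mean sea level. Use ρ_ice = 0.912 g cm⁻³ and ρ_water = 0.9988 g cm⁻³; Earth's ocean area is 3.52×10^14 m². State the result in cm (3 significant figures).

≈ 59.5 cm

Svalis: 0.61 × 2.29×10^4 km³ × (912/998.8) = 1.276×10^4 km³ of water.
Draor: 0.61 × 3.53×10^14 m³ × (912/998.8) = 1.966×10^14 m³ of water.
Total added water ≈ 2.094×10^14 m³ over 3.52×10^14 m² → Δh = 0.595 m = 59.5 cm.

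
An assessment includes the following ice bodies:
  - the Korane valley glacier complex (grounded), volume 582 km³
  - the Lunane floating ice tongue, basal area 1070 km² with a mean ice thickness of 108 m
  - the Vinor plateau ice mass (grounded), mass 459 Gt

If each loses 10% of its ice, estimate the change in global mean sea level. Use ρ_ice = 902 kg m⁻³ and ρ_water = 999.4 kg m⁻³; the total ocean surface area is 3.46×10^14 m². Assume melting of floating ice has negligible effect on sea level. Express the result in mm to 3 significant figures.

Korane: 0.1 × 582 km³ × (902/999.4) = 52.53 km³ of water.
The Lunane floating ice tongue is floating and already displaces its own weight of water, so its melt adds essentially nothing to sea level.
Vinor: 0.1 × 459 Gt = 4.590×10^13 kg; dividing by ρ_w = 999.4 kg m⁻³ gives 4.593×10^10 m³ of water.
Total added water ≈ 9.846×10^10 m³ over 3.46×10^14 m² → Δh = 2.85×10^-4 m = 0.285 mm.

≈ 0.285 mm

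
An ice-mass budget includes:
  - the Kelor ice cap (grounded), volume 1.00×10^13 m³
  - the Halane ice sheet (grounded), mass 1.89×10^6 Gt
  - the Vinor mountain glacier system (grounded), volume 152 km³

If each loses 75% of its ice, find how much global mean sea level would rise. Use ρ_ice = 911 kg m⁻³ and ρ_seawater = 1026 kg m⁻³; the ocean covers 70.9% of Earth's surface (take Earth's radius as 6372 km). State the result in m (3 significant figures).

≈ 3.84 m

Kelor: 0.75 × 1.00×10^13 m³ × (911/1026) = 6.659×10^12 m³ of water.
Halane: 0.75 × 1.89×10^6 Gt = 1.418×10^18 kg; dividing by ρ_w = 1026 kg m⁻³ gives 1.382×10^15 m³ of water.
Vinor: 0.75 × 152 km³ × (911/1026) = 101.2 km³ of water.
Total added water ≈ 1.388×10^15 m³ over 3.62×10^14 m² → Δh = 3.84 m.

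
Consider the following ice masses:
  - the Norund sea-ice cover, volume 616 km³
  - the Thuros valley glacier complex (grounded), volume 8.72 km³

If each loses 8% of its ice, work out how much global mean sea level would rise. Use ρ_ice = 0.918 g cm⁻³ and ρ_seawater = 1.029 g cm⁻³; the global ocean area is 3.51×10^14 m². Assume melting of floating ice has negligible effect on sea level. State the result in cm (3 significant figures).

≈ 1.77×10^-4 cm

The Norund sea-ice cover is floating and already displaces its own weight of water, so its melt adds essentially nothing to sea level.
Thuros: 0.08 × 8.72 km³ × (918/1029) = 0.6223 km³ of water.
Total added water ≈ 6.223×10^8 m³ over 3.51×10^14 m² → Δh = 1.77×10^-6 m = 1.77×10^-4 cm.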